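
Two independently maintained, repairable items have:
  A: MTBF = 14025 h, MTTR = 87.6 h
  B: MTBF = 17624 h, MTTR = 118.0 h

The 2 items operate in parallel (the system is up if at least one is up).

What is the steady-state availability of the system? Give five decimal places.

A(A) = MTBF/(MTBF+MTTR) = 14025/(14025+87.6) = 0.993793
A(B) = MTBF/(MTBF+MTTR) = 17624/(17624+118.0) = 0.993349
Parallel availability: 1 − (1 − 0.993793)(1 − 0.993349) = 0.99996

0.99996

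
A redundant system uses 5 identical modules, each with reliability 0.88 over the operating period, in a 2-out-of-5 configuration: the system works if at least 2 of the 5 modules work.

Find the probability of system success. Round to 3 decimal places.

0.999

R = Σ_{i=2}^{5} C(5,i) p^i (1−p)^{5−i} with p = 0.88
C(5,2)·0.88^2·0.12^3 = 0.01338
C(5,3)·0.88^3·0.12^2 = 0.09813
C(5,4)·0.88^4·0.12^1 = 0.35982
C(5,5)·0.88^5·0.12^0 = 0.52773
Sum = 0.999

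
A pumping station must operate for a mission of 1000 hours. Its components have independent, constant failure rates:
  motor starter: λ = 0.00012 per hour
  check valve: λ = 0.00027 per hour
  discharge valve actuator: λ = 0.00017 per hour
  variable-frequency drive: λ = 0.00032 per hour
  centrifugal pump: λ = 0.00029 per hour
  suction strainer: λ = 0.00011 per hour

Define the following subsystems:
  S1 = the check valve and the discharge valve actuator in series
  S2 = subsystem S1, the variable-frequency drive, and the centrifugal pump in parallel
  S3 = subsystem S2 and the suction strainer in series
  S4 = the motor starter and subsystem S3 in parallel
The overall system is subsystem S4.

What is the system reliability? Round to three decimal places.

0.986

R(motor starter) = exp(−0.00012 × 1000) = 0.88692
R(check valve) = exp(−0.00027 × 1000) = 0.76338
R(discharge valve actuator) = exp(−0.00017 × 1000) = 0.84366
R(variable-frequency drive) = exp(−0.00032 × 1000) = 0.72615
R(centrifugal pump) = exp(−0.00029 × 1000) = 0.74826
R(suction strainer) = exp(−0.00011 × 1000) = 0.89583
Series (check valve and discharge valve actuator): 0.76338 × 0.84366 = 0.64403
Parallel ([0.64403], variable-frequency drive, and centrifugal pump): 1 − (1 − 0.64403)(1 − 0.72615)(1 − 0.74826) = 0.97546
Series ([0.97546] and suction strainer): 0.97546 × 0.89583 = 0.87385
Parallel (motor starter and [0.87385]): 1 − (1 − 0.88692)(1 − 0.87385) = 0.986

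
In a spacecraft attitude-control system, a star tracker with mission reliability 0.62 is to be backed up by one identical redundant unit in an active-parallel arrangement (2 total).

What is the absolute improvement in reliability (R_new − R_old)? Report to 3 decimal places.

0.236

R_before = 0.62
R_after = 1 − (1 − 0.62)^2 = 0.856
ΔR = 0.856 − 0.62 = 0.236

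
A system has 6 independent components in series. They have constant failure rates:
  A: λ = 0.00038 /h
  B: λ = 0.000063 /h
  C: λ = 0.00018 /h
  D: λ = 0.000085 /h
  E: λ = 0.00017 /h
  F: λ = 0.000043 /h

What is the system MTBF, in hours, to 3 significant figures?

1090

Series of exponential components: λ_sys = Σ λ_i
λ_sys = 0.00038 + 0.000063 + 0.00018 + 0.000085 + 0.00017 + 0.000043 = 9.2100e-04 /h
MTBF = 1 / λ_sys = 1090 h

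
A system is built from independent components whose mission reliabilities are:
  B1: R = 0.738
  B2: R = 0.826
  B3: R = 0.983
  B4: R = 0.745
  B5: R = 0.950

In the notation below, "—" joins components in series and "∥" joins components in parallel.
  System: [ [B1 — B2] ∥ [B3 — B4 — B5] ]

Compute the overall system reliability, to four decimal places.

0.8812

Series (B1 and B2): 0.738000 × 0.826000 = 0.609588
Series (B3, B4, and B5): 0.983000 × 0.745000 × 0.950000 = 0.695718
Parallel ([0.609588] and [0.695718]): 1 − (1 − 0.609588)(1 − 0.695718) = 0.8812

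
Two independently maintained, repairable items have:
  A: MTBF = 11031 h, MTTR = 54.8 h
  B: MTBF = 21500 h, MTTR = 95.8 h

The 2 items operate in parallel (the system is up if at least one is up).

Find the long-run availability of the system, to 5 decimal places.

A(A) = MTBF/(MTBF+MTTR) = 11031/(11031+54.8) = 0.995057
A(B) = MTBF/(MTBF+MTTR) = 21500/(21500+95.8) = 0.995564
Parallel availability: 1 − (1 − 0.995057)(1 − 0.995564) = 0.99998

0.99998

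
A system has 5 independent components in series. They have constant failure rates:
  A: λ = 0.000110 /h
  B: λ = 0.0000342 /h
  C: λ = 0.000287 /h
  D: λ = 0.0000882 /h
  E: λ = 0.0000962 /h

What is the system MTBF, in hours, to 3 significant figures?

Series of exponential components: λ_sys = Σ λ_i
λ_sys = 0.000110 + 0.0000342 + 0.000287 + 0.0000882 + 0.0000962 = 6.1560e-04 /h
MTBF = 1 / λ_sys = 1620 h

1620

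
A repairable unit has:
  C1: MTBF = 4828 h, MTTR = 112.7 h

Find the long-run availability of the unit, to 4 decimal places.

0.9772

A(C1) = MTBF/(MTBF+MTTR) = 4828/(4828+112.7) = 0.9772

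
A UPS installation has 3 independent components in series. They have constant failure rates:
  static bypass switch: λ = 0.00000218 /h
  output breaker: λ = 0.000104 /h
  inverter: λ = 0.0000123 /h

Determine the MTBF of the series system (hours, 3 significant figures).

Series of exponential components: λ_sys = Σ λ_i
λ_sys = 0.00000218 + 0.000104 + 0.0000123 = 1.1848e-04 /h
MTBF = 1 / λ_sys = 8440 h

8440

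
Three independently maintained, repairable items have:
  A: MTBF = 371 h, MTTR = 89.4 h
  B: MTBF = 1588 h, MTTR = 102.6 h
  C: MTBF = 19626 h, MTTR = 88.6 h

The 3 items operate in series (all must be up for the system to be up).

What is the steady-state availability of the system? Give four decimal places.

0.7535

A(A) = MTBF/(MTBF+MTTR) = 371/(371+89.4) = 0.805821
A(B) = MTBF/(MTBF+MTTR) = 1588/(1588+102.6) = 0.939311
A(C) = MTBF/(MTBF+MTTR) = 19626/(19626+88.6) = 0.995506
Series availability: 0.805821 × 0.939311 × 0.995506 = 0.7535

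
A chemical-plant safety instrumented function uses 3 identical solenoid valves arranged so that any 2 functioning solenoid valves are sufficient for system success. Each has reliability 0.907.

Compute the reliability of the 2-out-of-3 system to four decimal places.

0.9757

R = Σ_{i=2}^{3} C(3,i) p^i (1−p)^{3−i} with p = 0.907
C(3,2)·0.907^2·0.093^1 = 0.229519
C(3,3)·0.907^3·0.093^0 = 0.746143
Sum = 0.9757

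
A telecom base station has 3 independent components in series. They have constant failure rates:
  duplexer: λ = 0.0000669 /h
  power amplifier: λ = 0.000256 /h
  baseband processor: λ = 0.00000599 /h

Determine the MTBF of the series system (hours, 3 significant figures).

Series of exponential components: λ_sys = Σ λ_i
λ_sys = 0.0000669 + 0.000256 + 0.00000599 = 3.2889e-04 /h
MTBF = 1 / λ_sys = 3040 h

3040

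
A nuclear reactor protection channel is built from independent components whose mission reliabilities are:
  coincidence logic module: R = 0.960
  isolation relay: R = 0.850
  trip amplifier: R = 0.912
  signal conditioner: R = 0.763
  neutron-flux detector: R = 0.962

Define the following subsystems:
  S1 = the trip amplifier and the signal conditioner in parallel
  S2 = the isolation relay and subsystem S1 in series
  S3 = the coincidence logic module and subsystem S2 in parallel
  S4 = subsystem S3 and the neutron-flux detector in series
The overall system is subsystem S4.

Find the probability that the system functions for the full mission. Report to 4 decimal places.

Parallel (trip amplifier and signal conditioner): 1 − (1 − 0.912000)(1 − 0.763000) = 0.979144
Series (isolation relay and [0.979144]): 0.850000 × 0.979144 = 0.832272
Parallel (coincidence logic module and [0.832272]): 1 − (1 − 0.960000)(1 − 0.832272) = 0.993291
Series ([0.993291] and neutron-flux detector): 0.993291 × 0.962000 = 0.9555

0.9555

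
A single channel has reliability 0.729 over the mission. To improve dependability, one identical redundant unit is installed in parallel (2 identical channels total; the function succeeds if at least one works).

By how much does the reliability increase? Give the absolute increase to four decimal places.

0.1976

R_before = 0.729
R_after = 1 − (1 − 0.729)^2 = 0.9266
ΔR = 0.9266 − 0.729 = 0.1976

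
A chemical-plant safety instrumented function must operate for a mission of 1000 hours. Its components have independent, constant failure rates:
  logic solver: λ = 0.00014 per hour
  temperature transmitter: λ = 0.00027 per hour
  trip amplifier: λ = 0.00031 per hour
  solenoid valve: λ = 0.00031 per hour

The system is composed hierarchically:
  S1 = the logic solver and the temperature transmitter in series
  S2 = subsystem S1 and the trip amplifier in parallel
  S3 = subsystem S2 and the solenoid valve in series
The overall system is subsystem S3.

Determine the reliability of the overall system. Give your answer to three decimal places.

R(logic solver) = exp(−0.00014 × 1000) = 0.86936
R(temperature transmitter) = exp(−0.00027 × 1000) = 0.76338
R(trip amplifier) = exp(−0.00031 × 1000) = 0.73345
R(solenoid valve) = exp(−0.00031 × 1000) = 0.73345
Series (logic solver and temperature transmitter): 0.86936 × 0.76338 = 0.66365
Parallel ([0.66365] and trip amplifier): 1 − (1 − 0.66365)(1 − 0.73345) = 0.91035
Series ([0.91035] and solenoid valve): 0.91035 × 0.73345 = 0.668

0.668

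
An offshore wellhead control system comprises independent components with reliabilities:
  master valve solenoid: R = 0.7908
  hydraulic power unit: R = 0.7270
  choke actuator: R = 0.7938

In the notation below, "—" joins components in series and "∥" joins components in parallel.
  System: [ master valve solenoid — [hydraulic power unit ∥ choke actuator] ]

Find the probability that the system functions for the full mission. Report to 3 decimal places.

Parallel (hydraulic power unit and choke actuator): 1 − (1 − 0.72700)(1 − 0.79380) = 0.94371
Series (master valve solenoid and [0.94371]): 0.79080 × 0.94371 = 0.746

0.746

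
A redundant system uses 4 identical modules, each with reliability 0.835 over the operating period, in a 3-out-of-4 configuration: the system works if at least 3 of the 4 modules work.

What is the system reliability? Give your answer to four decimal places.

0.8704

R = Σ_{i=3}^{4} C(4,i) p^i (1−p)^{4−i} with p = 0.835
C(4,3)·0.835^3·0.165^1 = 0.384241
C(4,4)·0.835^4·0.165^0 = 0.486123
Sum = 0.8704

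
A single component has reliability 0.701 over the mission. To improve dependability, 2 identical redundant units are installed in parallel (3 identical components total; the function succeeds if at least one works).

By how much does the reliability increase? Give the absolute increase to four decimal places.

R_before = 0.701
R_after = 1 − (1 − 0.701)^3 = 0.9733
ΔR = 0.9733 − 0.701 = 0.2723

0.2723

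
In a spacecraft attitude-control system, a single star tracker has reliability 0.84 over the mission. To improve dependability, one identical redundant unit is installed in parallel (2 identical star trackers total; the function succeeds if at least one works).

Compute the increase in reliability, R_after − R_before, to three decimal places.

0.134

R_before = 0.84
R_after = 1 − (1 − 0.84)^2 = 0.974
ΔR = 0.974 − 0.84 = 0.134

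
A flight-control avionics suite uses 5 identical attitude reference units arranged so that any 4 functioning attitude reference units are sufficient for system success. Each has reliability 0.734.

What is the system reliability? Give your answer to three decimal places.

0.599

R = Σ_{i=4}^{5} C(5,i) p^i (1−p)^{5−i} with p = 0.734
C(5,4)·0.734^4·0.266^1 = 0.38604
C(5,5)·0.734^5·0.266^0 = 0.21305
Sum = 0.599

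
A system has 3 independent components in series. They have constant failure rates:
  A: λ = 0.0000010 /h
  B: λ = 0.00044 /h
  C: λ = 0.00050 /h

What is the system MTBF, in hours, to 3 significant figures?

Series of exponential components: λ_sys = Σ λ_i
λ_sys = 0.0000010 + 0.00044 + 0.00050 = 9.4100e-04 /h
MTBF = 1 / λ_sys = 1060 h

1060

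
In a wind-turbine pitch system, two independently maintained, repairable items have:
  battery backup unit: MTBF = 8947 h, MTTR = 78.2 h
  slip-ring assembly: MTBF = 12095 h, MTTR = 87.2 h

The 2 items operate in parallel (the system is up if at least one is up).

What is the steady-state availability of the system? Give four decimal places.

0.9999

A(battery backup unit) = MTBF/(MTBF+MTTR) = 8947/(8947+78.2) = 0.991335
A(slip-ring assembly) = MTBF/(MTBF+MTTR) = 12095/(12095+87.2) = 0.992842
Parallel availability: 1 − (1 − 0.991335)(1 − 0.992842) = 0.9999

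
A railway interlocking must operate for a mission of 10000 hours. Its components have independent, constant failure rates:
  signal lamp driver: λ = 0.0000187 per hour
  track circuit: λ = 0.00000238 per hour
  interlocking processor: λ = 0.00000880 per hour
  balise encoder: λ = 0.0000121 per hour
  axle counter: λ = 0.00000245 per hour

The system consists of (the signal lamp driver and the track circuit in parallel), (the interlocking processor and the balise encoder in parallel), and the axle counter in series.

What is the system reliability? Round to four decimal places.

0.9626

R(signal lamp driver) = exp(−0.0000187 × 10000) = 0.829444
R(track circuit) = exp(−0.00000238 × 10000) = 0.976481
R(interlocking processor) = exp(−0.00000880 × 10000) = 0.915761
R(balise encoder) = exp(−0.0000121 × 10000) = 0.886034
R(axle counter) = exp(−0.00000245 × 10000) = 0.975798
Parallel (signal lamp driver and track circuit): 1 − (1 − 0.829444)(1 − 0.976481) = 0.995989
Parallel (interlocking processor and balise encoder): 1 − (1 − 0.915761)(1 − 0.886034) = 0.990400
Series ([0.995989], [0.990400], and axle counter): 0.995989 × 0.990400 × 0.975798 = 0.9626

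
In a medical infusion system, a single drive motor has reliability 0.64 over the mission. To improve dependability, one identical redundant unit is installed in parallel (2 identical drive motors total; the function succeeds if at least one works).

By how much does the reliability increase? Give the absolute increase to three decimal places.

0.230

R_before = 0.64
R_after = 1 − (1 − 0.64)^2 = 0.870
ΔR = 0.870 − 0.64 = 0.230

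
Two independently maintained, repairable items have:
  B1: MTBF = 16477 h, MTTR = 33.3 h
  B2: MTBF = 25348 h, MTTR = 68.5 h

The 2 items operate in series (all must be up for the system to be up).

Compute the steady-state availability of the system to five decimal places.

A(B1) = MTBF/(MTBF+MTTR) = 16477/(16477+33.3) = 0.997983
A(B2) = MTBF/(MTBF+MTTR) = 25348/(25348+68.5) = 0.997305
Series availability: 0.997983 × 0.997305 = 0.99529

0.99529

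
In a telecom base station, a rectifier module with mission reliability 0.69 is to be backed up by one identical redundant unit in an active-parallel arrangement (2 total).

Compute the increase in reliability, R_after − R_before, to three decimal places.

R_before = 0.69
R_after = 1 − (1 − 0.69)^2 = 0.904
ΔR = 0.904 − 0.69 = 0.214

0.214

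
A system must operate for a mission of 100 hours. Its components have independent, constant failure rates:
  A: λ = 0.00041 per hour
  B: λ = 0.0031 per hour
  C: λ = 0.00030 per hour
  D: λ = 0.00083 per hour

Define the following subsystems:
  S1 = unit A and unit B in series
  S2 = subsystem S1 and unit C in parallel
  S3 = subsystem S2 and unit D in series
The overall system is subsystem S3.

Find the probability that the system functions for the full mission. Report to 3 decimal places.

R(A) = exp(−0.00041 × 100) = 0.95983
R(B) = exp(−0.0031 × 100) = 0.73345
R(C) = exp(−0.00030 × 100) = 0.97045
R(D) = exp(−0.00083 × 100) = 0.92035
Series (A and B): 0.95983 × 0.73345 = 0.70399
Parallel ([0.70399] and C): 1 − (1 − 0.70399)(1 − 0.97045) = 0.99125
Series ([0.99125] and D): 0.99125 × 0.92035 = 0.912

0.912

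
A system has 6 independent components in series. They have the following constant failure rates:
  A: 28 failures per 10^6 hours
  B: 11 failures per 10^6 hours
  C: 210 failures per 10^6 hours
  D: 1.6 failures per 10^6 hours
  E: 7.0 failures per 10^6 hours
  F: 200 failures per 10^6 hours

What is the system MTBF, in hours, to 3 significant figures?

Series of exponential components: λ_sys = Σ λ_i
λ_sys = 0.000028 + 0.000011 + 0.00021 + 0.0000016 + 0.0000070 + 0.00020 = 4.5760e-04 /h
MTBF = 1 / λ_sys = 2190 h

2190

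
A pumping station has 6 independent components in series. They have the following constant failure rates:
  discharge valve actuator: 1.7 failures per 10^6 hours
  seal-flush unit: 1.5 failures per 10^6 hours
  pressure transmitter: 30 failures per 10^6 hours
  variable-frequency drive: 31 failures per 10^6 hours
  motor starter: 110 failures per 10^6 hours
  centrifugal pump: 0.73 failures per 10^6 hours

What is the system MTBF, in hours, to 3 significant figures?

5720

Series of exponential components: λ_sys = Σ λ_i
λ_sys = 0.0000017 + 0.0000015 + 0.000030 + 0.000031 + 0.00011 + 0.00000073 = 1.7493e-04 /h
MTBF = 1 / λ_sys = 5720 h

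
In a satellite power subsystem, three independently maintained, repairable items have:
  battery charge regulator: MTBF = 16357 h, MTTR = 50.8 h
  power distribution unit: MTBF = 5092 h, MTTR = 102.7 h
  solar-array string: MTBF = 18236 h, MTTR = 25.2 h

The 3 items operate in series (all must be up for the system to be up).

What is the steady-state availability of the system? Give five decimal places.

A(battery charge regulator) = MTBF/(MTBF+MTTR) = 16357/(16357+50.8) = 0.996904
A(power distribution unit) = MTBF/(MTBF+MTTR) = 5092/(5092+102.7) = 0.980230
A(solar-array string) = MTBF/(MTBF+MTTR) = 18236/(18236+25.2) = 0.998620
Series availability: 0.996904 × 0.980230 × 0.998620 = 0.97585

0.97585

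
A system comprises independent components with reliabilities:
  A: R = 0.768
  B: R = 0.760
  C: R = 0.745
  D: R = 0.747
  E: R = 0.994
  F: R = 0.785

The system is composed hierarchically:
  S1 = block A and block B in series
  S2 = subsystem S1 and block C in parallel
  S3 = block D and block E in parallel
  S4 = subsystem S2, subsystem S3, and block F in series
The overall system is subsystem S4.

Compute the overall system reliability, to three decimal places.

0.701

Series (A and B): 0.76800 × 0.76000 = 0.58368
Parallel ([0.58368] and C): 1 − (1 − 0.58368)(1 − 0.74500) = 0.89384
Parallel (D and E): 1 − (1 − 0.74700)(1 − 0.99400) = 0.99848
Series ([0.89384], [0.99848], and F): 0.89384 × 0.99848 × 0.78500 = 0.701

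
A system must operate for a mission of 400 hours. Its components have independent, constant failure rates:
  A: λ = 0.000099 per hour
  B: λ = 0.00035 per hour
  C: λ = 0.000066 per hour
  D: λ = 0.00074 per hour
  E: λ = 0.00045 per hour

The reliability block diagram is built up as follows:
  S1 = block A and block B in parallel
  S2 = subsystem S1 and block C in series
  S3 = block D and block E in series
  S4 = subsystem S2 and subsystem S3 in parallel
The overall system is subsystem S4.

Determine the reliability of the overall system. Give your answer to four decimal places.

0.9883

R(A) = exp(−0.000099 × 400) = 0.961174
R(B) = exp(−0.00035 × 400) = 0.869358
R(C) = exp(−0.000066 × 400) = 0.973945
R(D) = exp(−0.00074 × 400) = 0.743787
R(E) = exp(−0.00045 × 400) = 0.835270
Parallel (A and B): 1 − (1 − 0.961174)(1 − 0.869358) = 0.994928
Series ([0.994928] and C): 0.994928 × 0.973945 = 0.969005
Series (D and E): 0.743787 × 0.835270 = 0.621263
Parallel ([0.969005] and [0.621263]): 1 − (1 − 0.969005)(1 − 0.621263) = 0.9883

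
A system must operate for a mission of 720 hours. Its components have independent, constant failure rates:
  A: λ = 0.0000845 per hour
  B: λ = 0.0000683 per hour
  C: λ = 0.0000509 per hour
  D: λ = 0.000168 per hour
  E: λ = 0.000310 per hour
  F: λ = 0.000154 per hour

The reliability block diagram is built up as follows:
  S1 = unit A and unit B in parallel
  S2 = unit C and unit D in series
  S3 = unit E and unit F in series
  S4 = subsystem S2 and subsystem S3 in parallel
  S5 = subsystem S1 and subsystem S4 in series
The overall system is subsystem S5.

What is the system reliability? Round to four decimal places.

0.9559

R(A) = exp(−0.0000845 × 720) = 0.940974
R(B) = exp(−0.0000683 × 720) = 0.952014
R(C) = exp(−0.0000509 × 720) = 0.964015
R(D) = exp(−0.000168 × 720) = 0.886069
R(E) = exp(−0.000310 × 720) = 0.799955
R(F) = exp(−0.000154 × 720) = 0.895046
Parallel (A and B): 1 − (1 − 0.940974)(1 − 0.952014) = 0.997168
Series (C and D): 0.964015 × 0.886069 = 0.854184
Series (E and F): 0.799955 × 0.895046 = 0.715997
Parallel ([0.854184] and [0.715997]): 1 − (1 − 0.854184)(1 − 0.715997) = 0.958588
Series ([0.997168] and [0.958588]): 0.997168 × 0.958588 = 0.9559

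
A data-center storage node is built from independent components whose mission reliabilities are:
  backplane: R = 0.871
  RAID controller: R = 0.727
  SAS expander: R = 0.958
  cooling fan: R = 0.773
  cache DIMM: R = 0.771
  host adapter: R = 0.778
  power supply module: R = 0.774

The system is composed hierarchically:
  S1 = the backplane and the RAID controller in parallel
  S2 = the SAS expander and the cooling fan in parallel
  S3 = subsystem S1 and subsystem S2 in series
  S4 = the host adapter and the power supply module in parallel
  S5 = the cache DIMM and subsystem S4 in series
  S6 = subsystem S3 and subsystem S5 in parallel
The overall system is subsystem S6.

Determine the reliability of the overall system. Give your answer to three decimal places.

Parallel (backplane and RAID controller): 1 − (1 − 0.87100)(1 − 0.72700) = 0.96478
Parallel (SAS expander and cooling fan): 1 − (1 − 0.95800)(1 − 0.77300) = 0.99047
Series ([0.96478] and [0.99047]): 0.96478 × 0.99047 = 0.95559
Parallel (host adapter and power supply module): 1 − (1 − 0.77800)(1 − 0.77400) = 0.94983
Series (cache DIMM and [0.94983]): 0.77100 × 0.94983 = 0.73232
Parallel ([0.95559] and [0.73232]): 1 − (1 − 0.95559)(1 − 0.73232) = 0.988

0.988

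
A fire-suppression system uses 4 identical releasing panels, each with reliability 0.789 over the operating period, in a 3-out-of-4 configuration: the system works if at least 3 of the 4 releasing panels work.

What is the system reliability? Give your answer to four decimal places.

0.8021

R = Σ_{i=3}^{4} C(4,i) p^i (1−p)^{4−i} with p = 0.789
C(4,3)·0.789^3·0.211^1 = 0.414547
C(4,4)·0.789^4·0.211^0 = 0.387532
Sum = 0.8021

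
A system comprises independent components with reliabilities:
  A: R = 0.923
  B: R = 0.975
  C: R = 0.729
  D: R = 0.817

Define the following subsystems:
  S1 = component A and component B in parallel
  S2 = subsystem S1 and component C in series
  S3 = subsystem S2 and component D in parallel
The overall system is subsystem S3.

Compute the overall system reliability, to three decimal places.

0.950

Parallel (A and B): 1 − (1 − 0.92300)(1 − 0.97500) = 0.99808
Series ([0.99808] and C): 0.99808 × 0.72900 = 0.72760
Parallel ([0.72760] and D): 1 − (1 − 0.72760)(1 − 0.81700) = 0.950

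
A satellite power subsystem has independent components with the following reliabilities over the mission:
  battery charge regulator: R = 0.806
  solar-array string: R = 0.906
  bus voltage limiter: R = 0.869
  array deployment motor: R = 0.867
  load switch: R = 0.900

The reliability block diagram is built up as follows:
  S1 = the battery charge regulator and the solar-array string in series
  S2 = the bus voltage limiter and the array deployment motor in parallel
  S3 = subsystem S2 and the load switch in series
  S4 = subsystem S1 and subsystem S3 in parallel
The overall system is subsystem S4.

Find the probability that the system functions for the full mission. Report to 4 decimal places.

0.9688

Series (battery charge regulator and solar-array string): 0.806000 × 0.906000 = 0.730236
Parallel (bus voltage limiter and array deployment motor): 1 − (1 − 0.869000)(1 − 0.867000) = 0.982577
Series ([0.982577] and load switch): 0.982577 × 0.900000 = 0.884319
Parallel ([0.730236] and [0.884319]): 1 − (1 − 0.730236)(1 − 0.884319) = 0.9688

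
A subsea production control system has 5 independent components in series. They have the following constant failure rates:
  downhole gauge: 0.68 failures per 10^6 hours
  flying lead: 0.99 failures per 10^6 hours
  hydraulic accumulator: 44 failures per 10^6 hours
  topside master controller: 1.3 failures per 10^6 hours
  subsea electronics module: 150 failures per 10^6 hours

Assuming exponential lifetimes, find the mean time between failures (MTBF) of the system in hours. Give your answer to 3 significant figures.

5080

Series of exponential components: λ_sys = Σ λ_i
λ_sys = 0.00000068 + 0.00000099 + 0.000044 + 0.0000013 + 0.00015 = 1.9697e-04 /h
MTBF = 1 / λ_sys = 5080 h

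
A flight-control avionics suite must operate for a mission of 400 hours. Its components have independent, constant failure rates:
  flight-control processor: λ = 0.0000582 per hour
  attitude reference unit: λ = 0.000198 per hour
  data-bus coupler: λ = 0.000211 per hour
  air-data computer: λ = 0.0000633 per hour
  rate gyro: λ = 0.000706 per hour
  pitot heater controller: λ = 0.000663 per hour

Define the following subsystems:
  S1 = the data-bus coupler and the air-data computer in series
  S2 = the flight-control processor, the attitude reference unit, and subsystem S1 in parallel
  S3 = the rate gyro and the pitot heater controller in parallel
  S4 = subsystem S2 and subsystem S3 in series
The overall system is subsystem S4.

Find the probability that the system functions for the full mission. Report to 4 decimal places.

R(flight-control processor) = exp(−0.0000582 × 400) = 0.976989
R(attitude reference unit) = exp(−0.000198 × 400) = 0.923855
R(data-bus coupler) = exp(−0.000211 × 400) = 0.919064
R(air-data computer) = exp(−0.0000633 × 400) = 0.974998
R(rate gyro) = exp(−0.000706 × 400) = 0.753972
R(pitot heater controller) = exp(−0.000663 × 400) = 0.767053
Series (data-bus coupler and air-data computer): 0.919064 × 0.974998 = 0.896086
Parallel (flight-control processor, attitude reference unit, and [0.896086]): 1 − (1 − 0.976989)(1 − 0.923855)(1 − 0.896086) = 0.999818
Parallel (rate gyro and pitot heater controller): 1 − (1 − 0.753972)(1 − 0.767053) = 0.942689
Series ([0.999818] and [0.942689]): 0.999818 × 0.942689 = 0.9425

0.9425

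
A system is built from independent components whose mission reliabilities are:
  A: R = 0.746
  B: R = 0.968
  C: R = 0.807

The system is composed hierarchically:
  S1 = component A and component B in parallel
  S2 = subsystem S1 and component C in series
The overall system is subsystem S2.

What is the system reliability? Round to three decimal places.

Parallel (A and B): 1 − (1 − 0.74600)(1 − 0.96800) = 0.99187
Series ([0.99187] and C): 0.99187 × 0.80700 = 0.800

0.800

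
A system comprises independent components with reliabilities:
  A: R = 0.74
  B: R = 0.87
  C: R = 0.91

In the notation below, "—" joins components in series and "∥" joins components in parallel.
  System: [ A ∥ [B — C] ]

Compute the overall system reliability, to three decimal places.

Series (B and C): 0.87000 × 0.91000 = 0.79170
Parallel (A and [0.79170]): 1 − (1 − 0.74000)(1 − 0.79170) = 0.946

0.946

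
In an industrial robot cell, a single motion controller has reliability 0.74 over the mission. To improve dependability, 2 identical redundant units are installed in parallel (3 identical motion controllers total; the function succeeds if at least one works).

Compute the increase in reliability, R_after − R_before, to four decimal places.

R_before = 0.74
R_after = 1 − (1 − 0.74)^3 = 0.9824
ΔR = 0.9824 − 0.74 = 0.2424

0.2424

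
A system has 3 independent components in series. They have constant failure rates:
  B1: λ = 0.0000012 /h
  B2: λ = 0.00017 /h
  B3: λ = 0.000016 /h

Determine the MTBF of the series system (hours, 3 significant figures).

5340

Series of exponential components: λ_sys = Σ λ_i
λ_sys = 0.0000012 + 0.00017 + 0.000016 = 1.8720e-04 /h
MTBF = 1 / λ_sys = 5340 h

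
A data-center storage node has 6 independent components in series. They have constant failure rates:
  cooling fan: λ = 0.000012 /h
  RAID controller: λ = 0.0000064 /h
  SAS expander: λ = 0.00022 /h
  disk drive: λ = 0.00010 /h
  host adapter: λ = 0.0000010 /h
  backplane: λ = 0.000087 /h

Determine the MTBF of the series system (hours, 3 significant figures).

2350

Series of exponential components: λ_sys = Σ λ_i
λ_sys = 0.000012 + 0.0000064 + 0.00022 + 0.00010 + 0.0000010 + 0.000087 = 4.2640e-04 /h
MTBF = 1 / λ_sys = 2350 h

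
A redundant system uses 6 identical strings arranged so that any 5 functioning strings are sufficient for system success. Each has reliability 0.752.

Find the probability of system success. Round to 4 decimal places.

R = Σ_{i=5}^{6} C(6,i) p^i (1−p)^{6−i} with p = 0.752
C(6,5)·0.752^5·0.248^1 = 0.357843
C(6,6)·0.752^6·0.248^0 = 0.180845
Sum = 0.5387

0.5387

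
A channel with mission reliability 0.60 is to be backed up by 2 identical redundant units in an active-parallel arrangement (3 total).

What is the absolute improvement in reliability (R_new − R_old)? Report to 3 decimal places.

R_before = 0.60
R_after = 1 − (1 − 0.60)^3 = 0.936
ΔR = 0.936 − 0.60 = 0.336

0.336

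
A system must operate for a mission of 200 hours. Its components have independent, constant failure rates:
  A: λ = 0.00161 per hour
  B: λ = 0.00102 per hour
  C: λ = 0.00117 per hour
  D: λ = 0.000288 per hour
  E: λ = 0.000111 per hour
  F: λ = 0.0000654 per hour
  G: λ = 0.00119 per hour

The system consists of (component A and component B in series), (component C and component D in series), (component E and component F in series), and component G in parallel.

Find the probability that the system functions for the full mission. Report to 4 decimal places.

0.9992

R(A) = exp(−0.00161 × 200) = 0.724698
R(B) = exp(−0.00102 × 200) = 0.815462
R(C) = exp(−0.00117 × 200) = 0.791362
R(D) = exp(−0.000288 × 200) = 0.944027
R(E) = exp(−0.000111 × 200) = 0.978045
R(F) = exp(−0.0000654 × 200) = 0.987005
R(G) = exp(−0.00119 × 200) = 0.788203
Series (A and B): 0.724698 × 0.815462 = 0.590964
Series (C and D): 0.791362 × 0.944027 = 0.747067
Series (E and F): 0.978045 × 0.987005 = 0.965335
Parallel ([0.590964], [0.747067], [0.965335], and G): 1 − (1 − 0.590964)(1 − 0.747067)(1 − 0.965335)(1 − 0.788203) = 0.9992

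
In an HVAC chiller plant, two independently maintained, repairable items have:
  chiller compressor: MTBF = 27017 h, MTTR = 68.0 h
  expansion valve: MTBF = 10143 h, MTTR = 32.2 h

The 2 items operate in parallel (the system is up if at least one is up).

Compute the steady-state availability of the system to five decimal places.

A(chiller compressor) = MTBF/(MTBF+MTTR) = 27017/(27017+68.0) = 0.997489
A(expansion valve) = MTBF/(MTBF+MTTR) = 10143/(10143+32.2) = 0.996835
Parallel availability: 1 − (1 − 0.997489)(1 − 0.996835) = 0.99999

0.99999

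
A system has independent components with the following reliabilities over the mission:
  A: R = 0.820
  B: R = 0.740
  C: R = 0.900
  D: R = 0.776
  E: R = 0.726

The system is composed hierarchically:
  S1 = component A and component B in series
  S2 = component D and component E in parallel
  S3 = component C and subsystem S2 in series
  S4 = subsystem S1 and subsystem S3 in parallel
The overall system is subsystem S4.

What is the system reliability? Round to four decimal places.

Series (A and B): 0.820000 × 0.740000 = 0.606800
Parallel (D and E): 1 − (1 − 0.776000)(1 − 0.726000) = 0.938624
Series (C and [0.938624]): 0.900000 × 0.938624 = 0.844762
Parallel ([0.606800] and [0.844762]): 1 − (1 − 0.606800)(1 − 0.844762) = 0.9390

0.9390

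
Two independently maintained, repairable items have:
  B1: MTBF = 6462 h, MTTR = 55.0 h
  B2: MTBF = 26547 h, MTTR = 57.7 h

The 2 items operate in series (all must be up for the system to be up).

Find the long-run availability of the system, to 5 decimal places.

A(B1) = MTBF/(MTBF+MTTR) = 6462/(6462+55.0) = 0.991561
A(B2) = MTBF/(MTBF+MTTR) = 26547/(26547+57.7) = 0.997831
Series availability: 0.991561 × 0.997831 = 0.98941

0.98941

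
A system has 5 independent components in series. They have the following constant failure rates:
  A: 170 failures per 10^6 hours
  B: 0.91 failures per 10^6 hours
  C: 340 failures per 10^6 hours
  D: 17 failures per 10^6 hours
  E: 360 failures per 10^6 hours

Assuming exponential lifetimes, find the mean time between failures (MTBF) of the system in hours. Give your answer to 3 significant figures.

1130

Series of exponential components: λ_sys = Σ λ_i
λ_sys = 0.00017 + 0.00000091 + 0.00034 + 0.000017 + 0.00036 = 8.8791e-04 /h
MTBF = 1 / λ_sys = 1130 h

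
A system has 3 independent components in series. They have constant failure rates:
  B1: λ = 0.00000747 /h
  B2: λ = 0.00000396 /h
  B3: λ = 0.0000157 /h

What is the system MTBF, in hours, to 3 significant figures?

Series of exponential components: λ_sys = Σ λ_i
λ_sys = 0.00000747 + 0.00000396 + 0.0000157 = 2.7130e-05 /h
MTBF = 1 / λ_sys = 36900 h

36900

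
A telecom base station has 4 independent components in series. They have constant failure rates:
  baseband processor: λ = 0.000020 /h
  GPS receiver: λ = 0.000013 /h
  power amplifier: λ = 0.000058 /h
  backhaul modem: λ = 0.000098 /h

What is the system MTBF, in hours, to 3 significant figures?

5290

Series of exponential components: λ_sys = Σ λ_i
λ_sys = 0.000020 + 0.000013 + 0.000058 + 0.000098 = 1.8900e-04 /h
MTBF = 1 / λ_sys = 5290 h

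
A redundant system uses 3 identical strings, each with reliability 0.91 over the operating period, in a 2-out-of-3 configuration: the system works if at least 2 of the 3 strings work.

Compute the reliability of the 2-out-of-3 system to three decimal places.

R = Σ_{i=2}^{3} C(3,i) p^i (1−p)^{3−i} with p = 0.91
C(3,2)·0.91^2·0.09^1 = 0.22359
C(3,3)·0.91^3·0.09^0 = 0.75357
Sum = 0.977

0.977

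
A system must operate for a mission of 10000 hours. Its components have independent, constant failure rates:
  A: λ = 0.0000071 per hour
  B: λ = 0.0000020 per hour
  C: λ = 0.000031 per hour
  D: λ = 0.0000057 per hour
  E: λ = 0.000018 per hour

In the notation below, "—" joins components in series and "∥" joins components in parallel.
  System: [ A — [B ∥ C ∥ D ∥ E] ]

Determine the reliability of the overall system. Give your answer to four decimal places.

R(A) = exp(−0.0000071 × 10000) = 0.931462
R(B) = exp(−0.0000020 × 10000) = 0.980199
R(C) = exp(−0.000031 × 10000) = 0.733447
R(D) = exp(−0.0000057 × 10000) = 0.944594
R(E) = exp(−0.000018 × 10000) = 0.835270
Parallel (B, C, D, and E): 1 − (1 − 0.980199)(1 − 0.733447)(1 − 0.944594)(1 − 0.835270) = 0.999952
Series (A and [0.999952]): 0.931462 × 0.999952 = 0.9314

0.9314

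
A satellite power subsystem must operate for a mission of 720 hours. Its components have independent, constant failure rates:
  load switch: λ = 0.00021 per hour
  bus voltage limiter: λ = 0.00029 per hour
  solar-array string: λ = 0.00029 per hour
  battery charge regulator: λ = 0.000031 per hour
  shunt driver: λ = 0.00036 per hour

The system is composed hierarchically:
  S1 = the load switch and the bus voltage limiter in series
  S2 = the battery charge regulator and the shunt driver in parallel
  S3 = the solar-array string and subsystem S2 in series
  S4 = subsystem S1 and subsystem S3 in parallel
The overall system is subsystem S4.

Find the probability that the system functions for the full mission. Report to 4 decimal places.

0.9418

R(load switch) = exp(−0.00021 × 720) = 0.859676
R(bus voltage limiter) = exp(−0.00029 × 720) = 0.811558
R(solar-array string) = exp(−0.00029 × 720) = 0.811558
R(battery charge regulator) = exp(−0.000031 × 720) = 0.977927
R(shunt driver) = exp(−0.00036 × 720) = 0.771669
Series (load switch and bus voltage limiter): 0.859676 × 0.811558 = 0.697677
Parallel (battery charge regulator and shunt driver): 1 − (1 − 0.977927)(1 − 0.771669) = 0.994960
Series (solar-array string and [0.994960]): 0.811558 × 0.994960 = 0.807468
Parallel ([0.697677] and [0.807468]): 1 − (1 − 0.697677)(1 − 0.807468) = 0.9418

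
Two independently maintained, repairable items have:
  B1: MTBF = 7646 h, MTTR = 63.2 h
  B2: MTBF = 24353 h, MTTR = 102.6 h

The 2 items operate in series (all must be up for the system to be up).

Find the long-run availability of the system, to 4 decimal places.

0.9876

A(B1) = MTBF/(MTBF+MTTR) = 7646/(7646+63.2) = 0.991802
A(B2) = MTBF/(MTBF+MTTR) = 24353/(24353+102.6) = 0.995805
Series availability: 0.991802 × 0.995805 = 0.9876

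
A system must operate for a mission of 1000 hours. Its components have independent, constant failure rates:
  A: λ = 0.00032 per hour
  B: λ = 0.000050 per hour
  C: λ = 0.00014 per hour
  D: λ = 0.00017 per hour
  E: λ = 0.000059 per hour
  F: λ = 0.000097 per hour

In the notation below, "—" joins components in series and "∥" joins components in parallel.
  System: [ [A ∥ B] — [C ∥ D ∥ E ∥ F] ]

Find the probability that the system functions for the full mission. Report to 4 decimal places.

R(A) = exp(−0.00032 × 1000) = 0.726149
R(B) = exp(−0.000050 × 1000) = 0.951229
R(C) = exp(−0.00014 × 1000) = 0.869358
R(D) = exp(−0.00017 × 1000) = 0.843665
R(E) = exp(−0.000059 × 1000) = 0.942707
R(F) = exp(−0.000097 × 1000) = 0.907556
Parallel (A and B): 1 − (1 − 0.726149)(1 − 0.951229) = 0.986644
Parallel (C, D, E, and F): 1 − (1 − 0.869358)(1 − 0.843665)(1 − 0.942707)(1 − 0.907556) = 0.999892
Series ([0.986644] and [0.999892]): 0.986644 × 0.999892 = 0.9865

0.9865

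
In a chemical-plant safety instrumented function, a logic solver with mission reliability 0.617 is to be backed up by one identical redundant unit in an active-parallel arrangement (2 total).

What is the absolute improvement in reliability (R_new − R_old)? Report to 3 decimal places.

R_before = 0.617
R_after = 1 − (1 − 0.617)^2 = 0.853
ΔR = 0.853 − 0.617 = 0.236

0.236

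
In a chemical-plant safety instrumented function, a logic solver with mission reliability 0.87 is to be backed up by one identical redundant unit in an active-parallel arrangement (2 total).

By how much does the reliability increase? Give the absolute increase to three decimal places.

0.113

R_before = 0.87
R_after = 1 − (1 − 0.87)^2 = 0.983
ΔR = 0.983 − 0.87 = 0.113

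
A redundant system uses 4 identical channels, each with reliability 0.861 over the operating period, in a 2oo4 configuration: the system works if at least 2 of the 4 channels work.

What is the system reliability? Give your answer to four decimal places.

R = Σ_{i=2}^{4} C(4,i) p^i (1−p)^{4−i} with p = 0.861
C(4,2)·0.861^2·0.139^2 = 0.085938
C(4,3)·0.861^3·0.139^1 = 0.354882
C(4,4)·0.861^4·0.139^0 = 0.549557
Sum = 0.9904

0.9904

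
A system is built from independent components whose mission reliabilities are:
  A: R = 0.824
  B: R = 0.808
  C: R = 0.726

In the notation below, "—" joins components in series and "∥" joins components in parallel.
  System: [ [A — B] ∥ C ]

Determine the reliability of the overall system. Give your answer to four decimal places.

Series (A and B): 0.824000 × 0.808000 = 0.665792
Parallel ([0.665792] and C): 1 − (1 − 0.665792)(1 − 0.726000) = 0.9084

0.9084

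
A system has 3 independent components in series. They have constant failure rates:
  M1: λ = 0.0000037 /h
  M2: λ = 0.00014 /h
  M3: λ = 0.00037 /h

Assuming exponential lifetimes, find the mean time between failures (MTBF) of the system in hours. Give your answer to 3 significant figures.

1950

Series of exponential components: λ_sys = Σ λ_i
λ_sys = 0.0000037 + 0.00014 + 0.00037 = 5.1370e-04 /h
MTBF = 1 / λ_sys = 1950 h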